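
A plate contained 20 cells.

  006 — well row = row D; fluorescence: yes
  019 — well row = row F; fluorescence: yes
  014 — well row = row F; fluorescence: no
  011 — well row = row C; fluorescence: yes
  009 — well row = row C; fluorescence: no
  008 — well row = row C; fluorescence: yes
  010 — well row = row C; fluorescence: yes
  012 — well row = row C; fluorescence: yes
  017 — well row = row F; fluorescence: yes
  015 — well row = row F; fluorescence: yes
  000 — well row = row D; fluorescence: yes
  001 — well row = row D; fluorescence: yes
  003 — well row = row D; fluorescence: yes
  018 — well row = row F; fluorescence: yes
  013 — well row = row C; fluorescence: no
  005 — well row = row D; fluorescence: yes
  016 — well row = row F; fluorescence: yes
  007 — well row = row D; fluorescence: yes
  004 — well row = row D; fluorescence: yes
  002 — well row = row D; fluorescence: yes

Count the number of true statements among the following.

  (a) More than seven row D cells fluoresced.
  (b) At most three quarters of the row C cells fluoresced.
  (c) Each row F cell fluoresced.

(a) row D: |A| = 8, |A ∩ B| = 8; needs |A ∩ B| > 7 — true.
(b) row C: |A| = 6, |A ∩ B| = 4; needs |A ∩ B| / |A| ≤ 3/4 — true.
(c) row F: |A| = 6, |A ∩ B| = 5; needs A ⊆ B, i.e. every element of A is in B (|A ∖ B| = 0) — false.

2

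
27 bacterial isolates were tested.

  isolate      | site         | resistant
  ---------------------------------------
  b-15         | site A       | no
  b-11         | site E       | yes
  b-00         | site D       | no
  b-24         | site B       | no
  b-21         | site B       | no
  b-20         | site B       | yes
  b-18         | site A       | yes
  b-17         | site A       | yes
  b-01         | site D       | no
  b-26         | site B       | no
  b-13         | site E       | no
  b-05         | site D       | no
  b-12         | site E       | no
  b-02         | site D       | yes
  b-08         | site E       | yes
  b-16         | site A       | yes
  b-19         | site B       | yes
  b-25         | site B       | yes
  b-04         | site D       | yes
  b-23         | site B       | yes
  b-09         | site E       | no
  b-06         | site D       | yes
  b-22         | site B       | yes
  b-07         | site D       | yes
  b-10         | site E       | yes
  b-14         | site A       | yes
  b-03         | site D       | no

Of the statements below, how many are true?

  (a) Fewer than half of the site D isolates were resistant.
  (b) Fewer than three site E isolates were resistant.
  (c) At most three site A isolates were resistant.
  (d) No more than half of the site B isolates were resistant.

(a) site D: |A| = 8, |A ∩ B| = 4; needs |A ∩ B| < |A ∖ B| — false.
(b) site E: |A| = 6, |A ∩ B| = 3; needs |A ∩ B| < 3 — false.
(c) site A: |A| = 5, |A ∩ B| = 4; needs |A ∩ B| ≤ 3 — false.
(d) site B: |A| = 8, |A ∩ B| = 5; needs |A ∩ B| ≤ |A ∖ B| — false.

0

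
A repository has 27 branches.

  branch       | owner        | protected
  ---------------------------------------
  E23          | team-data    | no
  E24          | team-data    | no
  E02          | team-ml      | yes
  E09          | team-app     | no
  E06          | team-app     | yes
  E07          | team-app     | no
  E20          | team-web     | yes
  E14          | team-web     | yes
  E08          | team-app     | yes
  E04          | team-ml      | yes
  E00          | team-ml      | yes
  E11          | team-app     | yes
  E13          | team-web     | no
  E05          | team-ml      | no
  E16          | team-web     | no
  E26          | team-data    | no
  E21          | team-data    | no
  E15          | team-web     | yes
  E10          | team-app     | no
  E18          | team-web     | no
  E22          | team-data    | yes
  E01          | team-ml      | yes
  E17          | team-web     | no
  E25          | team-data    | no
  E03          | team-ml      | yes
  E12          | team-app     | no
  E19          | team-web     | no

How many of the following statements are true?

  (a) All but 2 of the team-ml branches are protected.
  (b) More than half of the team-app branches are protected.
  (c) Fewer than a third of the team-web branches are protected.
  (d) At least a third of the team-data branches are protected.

(a) team-ml: |A| = 6, |A ∩ B| = 5; needs |A ∖ B| = 2 — false.
(b) team-app: |A| = 7, |A ∩ B| = 3; needs |A ∩ B| > |A ∖ B| — false.
(c) team-web: |A| = 8, |A ∩ B| = 3; needs |A ∩ B| / |A| < 1/3 — false.
(d) team-data: |A| = 6, |A ∩ B| = 1; needs |A ∩ B| / |A| ≥ 1/3 — false.

0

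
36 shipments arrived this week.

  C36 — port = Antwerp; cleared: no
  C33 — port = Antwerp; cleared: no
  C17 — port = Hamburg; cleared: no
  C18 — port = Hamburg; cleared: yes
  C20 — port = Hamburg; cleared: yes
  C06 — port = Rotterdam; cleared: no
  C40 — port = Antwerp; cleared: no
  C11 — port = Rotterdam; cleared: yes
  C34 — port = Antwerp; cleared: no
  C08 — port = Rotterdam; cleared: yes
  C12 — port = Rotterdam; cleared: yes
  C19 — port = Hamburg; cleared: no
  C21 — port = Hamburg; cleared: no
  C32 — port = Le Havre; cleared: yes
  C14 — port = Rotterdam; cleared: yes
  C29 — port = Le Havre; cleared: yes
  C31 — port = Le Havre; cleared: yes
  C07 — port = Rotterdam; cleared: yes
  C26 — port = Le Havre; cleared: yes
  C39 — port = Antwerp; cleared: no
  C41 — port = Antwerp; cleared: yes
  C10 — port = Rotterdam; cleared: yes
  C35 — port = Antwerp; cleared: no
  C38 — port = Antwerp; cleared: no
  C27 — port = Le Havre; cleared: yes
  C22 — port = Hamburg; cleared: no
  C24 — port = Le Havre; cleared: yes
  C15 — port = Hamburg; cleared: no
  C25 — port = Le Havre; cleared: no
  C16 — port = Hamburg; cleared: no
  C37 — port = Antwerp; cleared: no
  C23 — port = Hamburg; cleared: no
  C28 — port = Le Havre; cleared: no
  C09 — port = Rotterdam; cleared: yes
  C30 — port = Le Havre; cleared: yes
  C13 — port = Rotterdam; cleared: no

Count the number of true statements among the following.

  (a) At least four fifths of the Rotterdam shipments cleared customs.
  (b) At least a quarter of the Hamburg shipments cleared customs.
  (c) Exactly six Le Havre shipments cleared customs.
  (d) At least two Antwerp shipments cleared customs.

0

(a) Rotterdam: |A| = 9, |A ∩ B| = 7; needs |A ∩ B| / |A| ≥ 4/5 — false.
(b) Hamburg: |A| = 9, |A ∩ B| = 2; needs |A ∩ B| / |A| ≥ 1/4 — false.
(c) Le Havre: |A| = 9, |A ∩ B| = 7; needs |A ∩ B| = 6 — false.
(d) Antwerp: |A| = 9, |A ∩ B| = 1; needs |A ∩ B| ≥ 2 — false.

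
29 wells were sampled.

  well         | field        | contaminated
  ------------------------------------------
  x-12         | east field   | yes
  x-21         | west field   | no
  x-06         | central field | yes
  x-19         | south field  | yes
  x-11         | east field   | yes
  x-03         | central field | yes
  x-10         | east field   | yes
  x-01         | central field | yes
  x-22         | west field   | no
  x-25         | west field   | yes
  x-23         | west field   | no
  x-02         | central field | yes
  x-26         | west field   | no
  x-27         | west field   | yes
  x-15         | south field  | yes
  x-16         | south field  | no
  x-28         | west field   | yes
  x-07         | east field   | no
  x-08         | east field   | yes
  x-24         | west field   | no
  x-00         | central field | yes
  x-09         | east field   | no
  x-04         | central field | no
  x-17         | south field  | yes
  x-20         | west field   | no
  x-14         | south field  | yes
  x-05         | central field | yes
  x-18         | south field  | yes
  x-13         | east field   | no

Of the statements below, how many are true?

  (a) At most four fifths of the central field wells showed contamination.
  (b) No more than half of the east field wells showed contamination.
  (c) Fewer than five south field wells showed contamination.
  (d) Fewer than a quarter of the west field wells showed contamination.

0

(a) central field: |A| = 7, |A ∩ B| = 6; needs |A ∩ B| / |A| ≤ 4/5 — false.
(b) east field: |A| = 7, |A ∩ B| = 4; needs |A ∩ B| ≤ |A ∖ B| — false.
(c) south field: |A| = 6, |A ∩ B| = 5; needs |A ∩ B| < 5 — false.
(d) west field: |A| = 9, |A ∩ B| = 3; needs |A ∩ B| / |A| < 1/4 — false.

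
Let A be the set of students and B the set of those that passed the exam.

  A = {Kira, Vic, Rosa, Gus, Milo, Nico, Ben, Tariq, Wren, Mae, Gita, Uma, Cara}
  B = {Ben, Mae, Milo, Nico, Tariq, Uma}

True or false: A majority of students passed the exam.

False

'A majority of students passed the exam' holds iff |A ∩ B| > |A ∖ B|.
A (the restrictor) = {Kira, Vic, Rosa, Gus, Milo, Nico, Ben, Tariq, Wren, Mae, Gita, Uma, Cara}, |A| = 13.
A ∩ B = {Milo, Nico, Ben, Tariq, Mae, Uma}, so |A ∩ B| = 6.
A ∖ B = {Kira, Vic, Rosa, Gus, Wren, Gita, Cara}, so |A ∖ B| = 7.
6 < 7, so the statement is false.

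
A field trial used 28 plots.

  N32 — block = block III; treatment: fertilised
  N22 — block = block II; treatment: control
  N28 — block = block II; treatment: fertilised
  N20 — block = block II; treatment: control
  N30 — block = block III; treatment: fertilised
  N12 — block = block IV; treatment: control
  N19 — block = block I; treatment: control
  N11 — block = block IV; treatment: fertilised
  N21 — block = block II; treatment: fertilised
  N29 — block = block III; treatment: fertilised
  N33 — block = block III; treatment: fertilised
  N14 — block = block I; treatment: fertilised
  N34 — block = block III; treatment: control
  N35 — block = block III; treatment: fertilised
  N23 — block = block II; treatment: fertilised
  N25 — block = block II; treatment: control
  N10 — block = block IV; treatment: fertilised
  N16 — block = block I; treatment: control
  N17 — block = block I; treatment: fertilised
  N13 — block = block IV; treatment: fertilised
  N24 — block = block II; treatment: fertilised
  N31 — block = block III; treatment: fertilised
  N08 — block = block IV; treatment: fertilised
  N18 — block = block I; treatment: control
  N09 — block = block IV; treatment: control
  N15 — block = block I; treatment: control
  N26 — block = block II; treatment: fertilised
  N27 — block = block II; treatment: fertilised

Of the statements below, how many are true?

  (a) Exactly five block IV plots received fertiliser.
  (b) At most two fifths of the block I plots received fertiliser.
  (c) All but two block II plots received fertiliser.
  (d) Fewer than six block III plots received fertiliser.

1

(a) block IV: |A| = 6, |A ∩ B| = 4; needs |A ∩ B| = 5 — false.
(b) block I: |A| = 6, |A ∩ B| = 2; needs |A ∩ B| / |A| ≤ 2/5 — true.
(c) block II: |A| = 9, |A ∩ B| = 6; needs |A ∖ B| = 2 — false.
(d) block III: |A| = 7, |A ∩ B| = 6; needs |A ∩ B| < 6 — false.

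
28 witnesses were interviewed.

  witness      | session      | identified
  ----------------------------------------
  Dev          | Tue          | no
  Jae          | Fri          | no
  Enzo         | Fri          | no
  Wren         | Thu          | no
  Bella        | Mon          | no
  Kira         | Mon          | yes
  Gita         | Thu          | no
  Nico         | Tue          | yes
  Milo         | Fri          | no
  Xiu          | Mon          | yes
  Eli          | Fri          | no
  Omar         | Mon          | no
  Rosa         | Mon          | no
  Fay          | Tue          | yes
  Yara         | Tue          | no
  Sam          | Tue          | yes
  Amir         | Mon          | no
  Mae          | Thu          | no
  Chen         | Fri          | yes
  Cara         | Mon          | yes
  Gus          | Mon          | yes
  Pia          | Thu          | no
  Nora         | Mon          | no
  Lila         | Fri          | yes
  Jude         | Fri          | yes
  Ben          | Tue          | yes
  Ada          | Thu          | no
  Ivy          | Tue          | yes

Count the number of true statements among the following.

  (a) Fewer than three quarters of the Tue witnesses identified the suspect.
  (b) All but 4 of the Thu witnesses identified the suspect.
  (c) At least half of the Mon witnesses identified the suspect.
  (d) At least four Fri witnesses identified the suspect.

1

(a) Tue: |A| = 7, |A ∩ B| = 5; needs |A ∩ B| / |A| < 3/4 — true.
(b) Thu: |A| = 5, |A ∩ B| = 0; needs |A ∖ B| = 4 — false.
(c) Mon: |A| = 9, |A ∩ B| = 4; needs |A ∩ B| ≥ |A ∖ B| — false.
(d) Fri: |A| = 7, |A ∩ B| = 3; needs |A ∩ B| ≥ 4 — false.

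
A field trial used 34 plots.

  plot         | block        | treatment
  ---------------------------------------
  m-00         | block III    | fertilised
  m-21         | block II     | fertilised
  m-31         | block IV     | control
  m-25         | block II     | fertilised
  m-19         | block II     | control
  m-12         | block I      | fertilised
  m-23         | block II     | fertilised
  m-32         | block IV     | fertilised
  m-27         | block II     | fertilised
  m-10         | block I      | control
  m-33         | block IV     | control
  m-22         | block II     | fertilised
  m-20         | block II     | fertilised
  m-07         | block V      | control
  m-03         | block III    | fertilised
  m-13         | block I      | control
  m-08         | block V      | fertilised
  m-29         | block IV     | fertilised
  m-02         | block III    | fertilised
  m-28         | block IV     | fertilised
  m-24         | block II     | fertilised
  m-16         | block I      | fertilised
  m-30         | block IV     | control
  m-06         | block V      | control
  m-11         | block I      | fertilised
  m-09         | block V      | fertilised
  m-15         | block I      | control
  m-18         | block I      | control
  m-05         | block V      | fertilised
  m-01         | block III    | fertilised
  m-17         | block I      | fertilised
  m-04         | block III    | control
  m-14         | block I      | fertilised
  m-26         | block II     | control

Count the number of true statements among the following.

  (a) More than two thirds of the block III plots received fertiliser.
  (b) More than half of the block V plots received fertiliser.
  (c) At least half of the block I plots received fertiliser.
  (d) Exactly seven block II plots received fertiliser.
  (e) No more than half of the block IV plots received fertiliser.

(a) block III: |A| = 5, |A ∩ B| = 4; needs |A ∩ B| / |A| > 2/3 — true.
(b) block V: |A| = 5, |A ∩ B| = 3; needs |A ∩ B| > |A ∖ B| — true.
(c) block I: |A| = 9, |A ∩ B| = 5; needs |A ∩ B| ≥ |A ∖ B| — true.
(d) block II: |A| = 9, |A ∩ B| = 7; needs |A ∩ B| = 7 — true.
(e) block IV: |A| = 6, |A ∩ B| = 3; needs |A ∩ B| ≤ |A ∖ B| — true.

5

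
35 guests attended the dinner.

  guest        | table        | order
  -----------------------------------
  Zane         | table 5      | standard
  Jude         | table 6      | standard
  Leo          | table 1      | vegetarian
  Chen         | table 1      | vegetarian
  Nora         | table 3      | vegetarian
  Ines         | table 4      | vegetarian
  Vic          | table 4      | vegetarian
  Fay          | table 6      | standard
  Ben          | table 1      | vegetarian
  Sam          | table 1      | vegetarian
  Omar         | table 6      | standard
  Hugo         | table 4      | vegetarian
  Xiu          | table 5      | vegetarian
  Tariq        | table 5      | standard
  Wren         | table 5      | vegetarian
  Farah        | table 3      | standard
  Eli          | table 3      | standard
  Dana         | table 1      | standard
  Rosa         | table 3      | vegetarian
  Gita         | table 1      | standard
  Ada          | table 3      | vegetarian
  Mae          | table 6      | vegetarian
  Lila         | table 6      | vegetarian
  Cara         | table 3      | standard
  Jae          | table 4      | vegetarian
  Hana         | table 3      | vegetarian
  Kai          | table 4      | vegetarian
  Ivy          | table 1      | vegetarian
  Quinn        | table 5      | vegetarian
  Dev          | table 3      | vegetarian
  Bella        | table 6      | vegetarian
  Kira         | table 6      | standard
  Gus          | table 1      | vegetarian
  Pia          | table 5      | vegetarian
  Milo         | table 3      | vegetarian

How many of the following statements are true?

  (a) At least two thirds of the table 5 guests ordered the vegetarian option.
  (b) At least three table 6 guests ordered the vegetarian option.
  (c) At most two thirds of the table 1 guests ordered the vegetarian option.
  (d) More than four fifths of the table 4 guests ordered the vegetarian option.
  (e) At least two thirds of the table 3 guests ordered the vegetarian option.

4

(a) table 5: |A| = 6, |A ∩ B| = 4; needs |A ∩ B| / |A| ≥ 2/3 — true.
(b) table 6: |A| = 7, |A ∩ B| = 3; needs |A ∩ B| ≥ 3 — true.
(c) table 1: |A| = 8, |A ∩ B| = 6; needs |A ∩ B| / |A| ≤ 2/3 — false.
(d) table 4: |A| = 5, |A ∩ B| = 5; needs |A ∩ B| / |A| > 4/5 — true.
(e) table 3: |A| = 9, |A ∩ B| = 6; needs |A ∩ B| / |A| ≥ 2/3 — true.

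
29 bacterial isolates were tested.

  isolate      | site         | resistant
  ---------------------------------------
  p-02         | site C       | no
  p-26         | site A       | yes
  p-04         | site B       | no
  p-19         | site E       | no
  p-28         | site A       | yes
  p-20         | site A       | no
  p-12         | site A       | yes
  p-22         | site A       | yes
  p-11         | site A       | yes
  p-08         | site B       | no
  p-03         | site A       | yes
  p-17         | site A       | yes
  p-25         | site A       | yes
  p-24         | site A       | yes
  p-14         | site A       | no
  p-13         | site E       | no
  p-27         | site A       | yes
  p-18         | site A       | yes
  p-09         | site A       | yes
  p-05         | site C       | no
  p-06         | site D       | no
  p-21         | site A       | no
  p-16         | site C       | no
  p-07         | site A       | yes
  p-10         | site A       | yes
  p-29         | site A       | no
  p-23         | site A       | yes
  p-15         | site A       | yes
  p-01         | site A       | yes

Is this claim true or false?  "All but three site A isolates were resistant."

False

The determiner here denotes the relation: |A ∖ B| = 3.
|A| = 21, |A ∩ B| = 17, |A ∖ B| = 4.
|A ∖ B| = 4, so the statement is false.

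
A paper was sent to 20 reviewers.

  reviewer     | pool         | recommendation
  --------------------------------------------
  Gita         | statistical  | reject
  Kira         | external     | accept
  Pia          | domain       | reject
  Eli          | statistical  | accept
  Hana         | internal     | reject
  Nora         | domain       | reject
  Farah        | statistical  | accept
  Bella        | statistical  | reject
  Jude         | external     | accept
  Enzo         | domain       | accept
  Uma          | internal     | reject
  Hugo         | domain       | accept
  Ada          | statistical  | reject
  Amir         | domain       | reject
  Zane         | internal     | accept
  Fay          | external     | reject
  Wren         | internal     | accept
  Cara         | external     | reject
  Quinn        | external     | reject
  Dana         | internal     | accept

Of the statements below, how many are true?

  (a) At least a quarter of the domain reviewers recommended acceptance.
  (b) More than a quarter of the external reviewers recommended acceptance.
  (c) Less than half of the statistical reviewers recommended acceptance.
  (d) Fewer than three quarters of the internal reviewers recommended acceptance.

(a) domain: |A| = 5, |A ∩ B| = 2; needs |A ∩ B| / |A| ≥ 1/4 — true.
(b) external: |A| = 5, |A ∩ B| = 2; needs |A ∩ B| / |A| > 1/4 — true.
(c) statistical: |A| = 5, |A ∩ B| = 2; needs |A ∩ B| < |A ∖ B| — true.
(d) internal: |A| = 5, |A ∩ B| = 3; needs |A ∩ B| / |A| < 3/4 — true.

4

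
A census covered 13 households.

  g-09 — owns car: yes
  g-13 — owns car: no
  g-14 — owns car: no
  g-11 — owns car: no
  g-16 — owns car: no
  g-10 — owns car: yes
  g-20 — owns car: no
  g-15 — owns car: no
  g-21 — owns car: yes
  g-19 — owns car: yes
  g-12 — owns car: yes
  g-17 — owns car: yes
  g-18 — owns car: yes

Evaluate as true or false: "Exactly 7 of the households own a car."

The determiner here denotes the relation: |A ∩ B| = 7.
A (the restrictor) = {g-09, g-13, g-14, g-11, g-16, g-10, g-20, g-15, g-21, g-19, g-12, g-17, g-18}, |A| = 13.
A ∩ B = {g-09, g-10, g-21, g-19, g-12, g-17, g-18}, so |A ∩ B| = 7.
|A ∩ B| = 7, so the statement is true.

True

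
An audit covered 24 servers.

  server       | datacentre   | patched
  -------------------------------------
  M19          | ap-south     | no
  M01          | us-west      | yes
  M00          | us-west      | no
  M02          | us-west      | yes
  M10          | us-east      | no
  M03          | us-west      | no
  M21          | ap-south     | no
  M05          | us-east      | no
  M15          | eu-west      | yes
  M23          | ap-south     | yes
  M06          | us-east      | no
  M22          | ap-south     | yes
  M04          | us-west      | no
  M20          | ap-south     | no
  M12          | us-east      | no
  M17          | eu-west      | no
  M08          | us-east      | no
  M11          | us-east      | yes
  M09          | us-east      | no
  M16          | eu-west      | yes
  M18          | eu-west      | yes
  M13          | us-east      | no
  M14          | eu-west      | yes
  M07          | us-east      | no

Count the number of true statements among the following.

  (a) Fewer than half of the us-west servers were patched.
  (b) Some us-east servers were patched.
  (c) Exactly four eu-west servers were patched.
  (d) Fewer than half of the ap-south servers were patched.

(a) us-west: |A| = 5, |A ∩ B| = 2; needs |A ∩ B| < |A ∖ B| — true.
(b) us-east: |A| = 9, |A ∩ B| = 1; needs A ∩ B ≠ ∅ (|A ∩ B| ≥ 1) — true.
(c) eu-west: |A| = 5, |A ∩ B| = 4; needs |A ∩ B| = 4 — true.
(d) ap-south: |A| = 5, |A ∩ B| = 2; needs |A ∩ B| < |A ∖ B| — true.

4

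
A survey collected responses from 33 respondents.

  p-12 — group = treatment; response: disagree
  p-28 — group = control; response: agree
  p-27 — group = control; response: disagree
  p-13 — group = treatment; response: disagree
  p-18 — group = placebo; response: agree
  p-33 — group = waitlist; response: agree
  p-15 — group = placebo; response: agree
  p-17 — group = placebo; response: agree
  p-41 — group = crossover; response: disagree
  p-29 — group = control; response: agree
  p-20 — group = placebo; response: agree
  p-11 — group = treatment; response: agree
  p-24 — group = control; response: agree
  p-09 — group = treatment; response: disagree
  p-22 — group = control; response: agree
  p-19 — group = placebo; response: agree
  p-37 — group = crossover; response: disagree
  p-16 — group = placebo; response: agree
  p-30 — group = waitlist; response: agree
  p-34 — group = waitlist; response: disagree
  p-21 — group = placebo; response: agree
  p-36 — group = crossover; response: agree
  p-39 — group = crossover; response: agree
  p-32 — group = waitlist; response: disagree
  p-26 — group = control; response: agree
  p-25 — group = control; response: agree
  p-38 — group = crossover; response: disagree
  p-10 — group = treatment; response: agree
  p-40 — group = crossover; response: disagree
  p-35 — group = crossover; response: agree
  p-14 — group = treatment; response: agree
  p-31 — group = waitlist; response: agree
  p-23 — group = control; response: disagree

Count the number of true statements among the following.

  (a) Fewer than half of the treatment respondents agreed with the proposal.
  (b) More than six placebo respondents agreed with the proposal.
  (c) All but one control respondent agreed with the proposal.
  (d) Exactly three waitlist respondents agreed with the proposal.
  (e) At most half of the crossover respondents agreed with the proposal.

3

(a) treatment: |A| = 6, |A ∩ B| = 3; needs |A ∩ B| < |A ∖ B| — false.
(b) placebo: |A| = 7, |A ∩ B| = 7; needs |A ∩ B| > 6 — true.
(c) control: |A| = 8, |A ∩ B| = 6; needs |A ∖ B| = 1 — false.
(d) waitlist: |A| = 5, |A ∩ B| = 3; needs |A ∩ B| = 3 — true.
(e) crossover: |A| = 7, |A ∩ B| = 3; needs |A ∩ B| ≤ |A ∖ B| — true.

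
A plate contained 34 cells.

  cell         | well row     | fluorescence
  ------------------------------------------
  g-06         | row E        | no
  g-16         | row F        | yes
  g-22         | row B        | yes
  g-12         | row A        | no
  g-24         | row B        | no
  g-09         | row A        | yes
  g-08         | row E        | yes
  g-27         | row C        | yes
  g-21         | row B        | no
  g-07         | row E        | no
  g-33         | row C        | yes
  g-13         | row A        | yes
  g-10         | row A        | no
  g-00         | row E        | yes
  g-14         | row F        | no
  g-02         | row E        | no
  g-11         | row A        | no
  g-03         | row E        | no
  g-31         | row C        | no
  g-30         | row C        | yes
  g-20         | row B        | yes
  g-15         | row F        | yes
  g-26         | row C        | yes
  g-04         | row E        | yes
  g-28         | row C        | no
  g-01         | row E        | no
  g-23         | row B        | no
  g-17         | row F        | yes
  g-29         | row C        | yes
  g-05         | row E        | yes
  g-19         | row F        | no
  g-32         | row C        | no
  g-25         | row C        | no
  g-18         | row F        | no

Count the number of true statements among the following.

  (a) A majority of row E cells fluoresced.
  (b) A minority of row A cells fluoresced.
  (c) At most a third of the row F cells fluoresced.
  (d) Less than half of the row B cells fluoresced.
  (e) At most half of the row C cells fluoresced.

2

(a) row E: |A| = 9, |A ∩ B| = 4; needs |A ∩ B| > |A ∖ B| — false.
(b) row A: |A| = 5, |A ∩ B| = 2; needs |A ∩ B| < |A ∖ B| — true.
(c) row F: |A| = 6, |A ∩ B| = 3; needs |A ∩ B| / |A| ≤ 1/3 — false.
(d) row B: |A| = 5, |A ∩ B| = 2; needs |A ∩ B| < |A ∖ B| — true.
(e) row C: |A| = 9, |A ∩ B| = 5; needs |A ∩ B| ≤ |A ∖ B| — false.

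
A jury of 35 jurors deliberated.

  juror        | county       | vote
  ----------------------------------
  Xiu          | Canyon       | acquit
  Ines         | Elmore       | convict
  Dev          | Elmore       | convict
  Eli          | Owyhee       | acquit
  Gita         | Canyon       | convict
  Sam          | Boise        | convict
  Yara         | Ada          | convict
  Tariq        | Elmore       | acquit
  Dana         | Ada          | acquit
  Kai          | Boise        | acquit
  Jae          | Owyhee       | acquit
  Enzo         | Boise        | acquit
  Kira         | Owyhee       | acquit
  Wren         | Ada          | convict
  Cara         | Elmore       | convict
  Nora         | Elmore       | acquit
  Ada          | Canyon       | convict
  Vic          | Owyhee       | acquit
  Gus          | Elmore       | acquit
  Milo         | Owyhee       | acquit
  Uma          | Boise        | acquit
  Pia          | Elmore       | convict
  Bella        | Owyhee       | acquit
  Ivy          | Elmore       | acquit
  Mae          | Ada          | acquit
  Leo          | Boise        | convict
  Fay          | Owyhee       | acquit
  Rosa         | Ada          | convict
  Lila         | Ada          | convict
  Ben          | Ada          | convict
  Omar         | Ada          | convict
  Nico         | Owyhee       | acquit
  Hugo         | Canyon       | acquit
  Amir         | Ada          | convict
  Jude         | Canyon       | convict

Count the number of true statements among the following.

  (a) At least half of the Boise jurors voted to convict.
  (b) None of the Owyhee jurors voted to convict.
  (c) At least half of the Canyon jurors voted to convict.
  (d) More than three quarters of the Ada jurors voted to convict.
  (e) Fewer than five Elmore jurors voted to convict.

4

(a) Boise: |A| = 5, |A ∩ B| = 2; needs |A ∩ B| ≥ |A ∖ B| — false.
(b) Owyhee: |A| = 8, |A ∩ B| = 0; needs A ∩ B = ∅ (|A ∩ B| = 0) — true.
(c) Canyon: |A| = 5, |A ∩ B| = 3; needs |A ∩ B| ≥ |A ∖ B| — true.
(d) Ada: |A| = 9, |A ∩ B| = 7; needs |A ∩ B| / |A| > 3/4 — true.
(e) Elmore: |A| = 8, |A ∩ B| = 4; needs |A ∩ B| < 5 — true.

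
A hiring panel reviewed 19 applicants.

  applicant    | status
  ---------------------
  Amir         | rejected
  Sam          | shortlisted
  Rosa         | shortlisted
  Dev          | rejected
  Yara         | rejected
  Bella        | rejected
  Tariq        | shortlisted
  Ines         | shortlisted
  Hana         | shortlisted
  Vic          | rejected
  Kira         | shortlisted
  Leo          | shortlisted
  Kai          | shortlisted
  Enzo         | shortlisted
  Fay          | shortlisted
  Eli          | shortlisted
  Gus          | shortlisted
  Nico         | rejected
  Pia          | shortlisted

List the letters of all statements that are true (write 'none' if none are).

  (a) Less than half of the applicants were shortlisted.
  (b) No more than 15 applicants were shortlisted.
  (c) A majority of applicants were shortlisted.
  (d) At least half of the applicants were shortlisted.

(b), (c), (d)

|A| = 19, |A ∩ B| = 13, |A ∖ B| = 6.
(a) |A ∩ B| < |A ∖ B|: fails.
(b) |A ∩ B| ≤ 15: holds.
(c) |A ∩ B| > |A ∖ B|: holds.
(d) |A ∩ B| ≥ |A ∖ B|: holds.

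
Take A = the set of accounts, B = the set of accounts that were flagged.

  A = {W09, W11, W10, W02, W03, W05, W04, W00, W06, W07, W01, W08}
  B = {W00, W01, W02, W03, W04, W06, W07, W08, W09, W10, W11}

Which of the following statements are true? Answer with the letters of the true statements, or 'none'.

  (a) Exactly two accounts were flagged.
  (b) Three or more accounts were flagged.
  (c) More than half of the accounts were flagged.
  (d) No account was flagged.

(b), (c)

|A| = 12, |A ∩ B| = 11, |A ∖ B| = 1.
(a) |A ∩ B| = 2: fails.
(b) |A ∩ B| ≥ 3: holds.
(c) |A ∩ B| > |A ∖ B|: holds.
(d) A ∩ B = ∅ (|A ∩ B| = 0): fails.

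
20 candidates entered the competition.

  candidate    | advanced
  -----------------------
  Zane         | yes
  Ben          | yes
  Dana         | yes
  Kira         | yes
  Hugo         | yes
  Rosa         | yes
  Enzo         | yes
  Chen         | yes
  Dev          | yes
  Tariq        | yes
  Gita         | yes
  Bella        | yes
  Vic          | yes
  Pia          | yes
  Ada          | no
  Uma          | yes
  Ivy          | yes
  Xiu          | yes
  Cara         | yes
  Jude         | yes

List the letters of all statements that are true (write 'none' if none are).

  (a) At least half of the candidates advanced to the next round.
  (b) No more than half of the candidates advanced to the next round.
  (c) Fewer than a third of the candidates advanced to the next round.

|A| = 20, |A ∩ B| = 19, |A ∖ B| = 1.
(a) |A ∩ B| ≥ |A ∖ B|: holds.
(b) |A ∩ B| ≤ |A ∖ B|: fails.
(c) |A ∩ B| / |A| < 1/3: fails.

(a)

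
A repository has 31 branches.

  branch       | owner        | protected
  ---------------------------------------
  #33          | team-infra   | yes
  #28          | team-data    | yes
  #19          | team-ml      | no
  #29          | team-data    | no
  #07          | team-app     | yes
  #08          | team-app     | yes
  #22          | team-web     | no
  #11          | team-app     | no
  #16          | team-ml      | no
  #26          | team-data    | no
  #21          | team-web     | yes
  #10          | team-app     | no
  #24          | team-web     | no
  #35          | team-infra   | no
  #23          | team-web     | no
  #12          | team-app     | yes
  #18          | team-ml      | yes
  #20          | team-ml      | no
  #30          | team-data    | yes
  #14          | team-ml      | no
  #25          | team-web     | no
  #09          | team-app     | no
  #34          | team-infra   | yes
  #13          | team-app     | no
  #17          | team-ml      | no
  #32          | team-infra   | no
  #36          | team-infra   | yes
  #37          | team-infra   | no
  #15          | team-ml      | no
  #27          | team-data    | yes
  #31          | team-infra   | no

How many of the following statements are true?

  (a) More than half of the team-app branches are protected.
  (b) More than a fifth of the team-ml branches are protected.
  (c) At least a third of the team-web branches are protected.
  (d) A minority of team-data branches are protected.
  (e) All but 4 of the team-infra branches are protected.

1

(a) team-app: |A| = 7, |A ∩ B| = 3; needs |A ∩ B| > |A ∖ B| — false.
(b) team-ml: |A| = 7, |A ∩ B| = 1; needs |A ∩ B| / |A| > 1/5 — false.
(c) team-web: |A| = 5, |A ∩ B| = 1; needs |A ∩ B| / |A| ≥ 1/3 — false.
(d) team-data: |A| = 5, |A ∩ B| = 3; needs |A ∩ B| < |A ∖ B| — false.
(e) team-infra: |A| = 7, |A ∩ B| = 3; needs |A ∖ B| = 4 — true.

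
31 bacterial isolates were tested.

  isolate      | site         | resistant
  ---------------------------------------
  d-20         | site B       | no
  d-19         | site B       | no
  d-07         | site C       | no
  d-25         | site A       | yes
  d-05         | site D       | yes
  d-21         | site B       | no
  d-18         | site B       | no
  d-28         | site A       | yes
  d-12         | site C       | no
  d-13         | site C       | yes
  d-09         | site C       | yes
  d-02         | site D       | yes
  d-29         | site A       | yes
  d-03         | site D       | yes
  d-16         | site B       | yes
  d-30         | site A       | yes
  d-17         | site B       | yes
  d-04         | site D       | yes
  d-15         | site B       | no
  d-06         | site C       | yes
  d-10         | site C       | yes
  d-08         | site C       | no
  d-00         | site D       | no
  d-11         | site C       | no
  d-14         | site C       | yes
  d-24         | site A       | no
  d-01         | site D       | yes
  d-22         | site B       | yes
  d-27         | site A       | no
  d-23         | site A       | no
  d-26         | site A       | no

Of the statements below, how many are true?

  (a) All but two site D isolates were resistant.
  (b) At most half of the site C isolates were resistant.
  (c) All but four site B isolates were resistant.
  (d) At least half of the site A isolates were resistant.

1

(a) site D: |A| = 6, |A ∩ B| = 5; needs |A ∖ B| = 2 — false.
(b) site C: |A| = 9, |A ∩ B| = 5; needs |A ∩ B| ≤ |A ∖ B| — false.
(c) site B: |A| = 8, |A ∩ B| = 3; needs |A ∖ B| = 4 — false.
(d) site A: |A| = 8, |A ∩ B| = 4; needs |A ∩ B| ≥ |A ∖ B| — true.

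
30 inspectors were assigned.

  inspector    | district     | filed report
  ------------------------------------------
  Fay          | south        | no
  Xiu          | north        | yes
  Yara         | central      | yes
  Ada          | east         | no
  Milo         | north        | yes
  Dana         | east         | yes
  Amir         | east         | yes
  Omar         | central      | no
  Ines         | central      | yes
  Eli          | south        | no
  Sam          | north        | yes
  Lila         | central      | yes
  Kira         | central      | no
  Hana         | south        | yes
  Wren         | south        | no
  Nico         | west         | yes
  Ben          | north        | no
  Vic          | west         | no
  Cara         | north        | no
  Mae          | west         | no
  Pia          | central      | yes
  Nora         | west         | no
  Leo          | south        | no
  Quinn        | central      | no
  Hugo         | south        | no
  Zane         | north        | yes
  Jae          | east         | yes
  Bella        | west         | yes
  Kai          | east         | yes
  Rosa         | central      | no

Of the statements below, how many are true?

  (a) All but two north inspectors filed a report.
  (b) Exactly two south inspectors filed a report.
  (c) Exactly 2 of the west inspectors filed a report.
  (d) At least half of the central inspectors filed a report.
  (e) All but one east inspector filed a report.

4

(a) north: |A| = 6, |A ∩ B| = 4; needs |A ∖ B| = 2 — true.
(b) south: |A| = 6, |A ∩ B| = 1; needs |A ∩ B| = 2 — false.
(c) west: |A| = 5, |A ∩ B| = 2; needs |A ∩ B| = 2 — true.
(d) central: |A| = 8, |A ∩ B| = 4; needs |A ∩ B| ≥ |A ∖ B| — true.
(e) east: |A| = 5, |A ∩ B| = 4; needs |A ∖ B| = 1 — true.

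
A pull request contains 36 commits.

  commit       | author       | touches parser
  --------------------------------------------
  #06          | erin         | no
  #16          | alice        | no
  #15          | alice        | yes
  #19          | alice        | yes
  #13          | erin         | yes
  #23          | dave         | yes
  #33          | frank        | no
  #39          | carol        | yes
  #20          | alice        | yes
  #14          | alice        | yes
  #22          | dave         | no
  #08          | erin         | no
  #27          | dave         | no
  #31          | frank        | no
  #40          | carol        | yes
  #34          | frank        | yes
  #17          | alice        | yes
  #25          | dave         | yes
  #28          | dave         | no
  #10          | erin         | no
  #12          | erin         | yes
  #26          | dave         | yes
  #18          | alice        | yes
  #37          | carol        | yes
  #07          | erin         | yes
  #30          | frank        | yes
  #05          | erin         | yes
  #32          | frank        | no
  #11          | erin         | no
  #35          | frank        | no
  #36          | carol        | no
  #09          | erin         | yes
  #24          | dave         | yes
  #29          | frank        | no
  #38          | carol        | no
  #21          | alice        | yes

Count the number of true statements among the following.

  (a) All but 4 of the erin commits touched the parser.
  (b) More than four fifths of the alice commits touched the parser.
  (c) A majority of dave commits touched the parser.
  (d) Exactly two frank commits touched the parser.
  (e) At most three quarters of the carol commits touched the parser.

5

(a) erin: |A| = 9, |A ∩ B| = 5; needs |A ∖ B| = 4 — true.
(b) alice: |A| = 8, |A ∩ B| = 7; needs |A ∩ B| / |A| > 4/5 — true.
(c) dave: |A| = 7, |A ∩ B| = 4; needs |A ∩ B| > |A ∖ B| — true.
(d) frank: |A| = 7, |A ∩ B| = 2; needs |A ∩ B| = 2 — true.
(e) carol: |A| = 5, |A ∩ B| = 3; needs |A ∩ B| / |A| ≤ 3/4 — true.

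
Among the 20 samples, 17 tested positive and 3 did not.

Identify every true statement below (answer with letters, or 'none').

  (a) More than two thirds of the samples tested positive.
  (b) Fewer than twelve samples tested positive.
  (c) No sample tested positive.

|A| = 20, |A ∩ B| = 17, |A ∖ B| = 3.
(a) |A ∩ B| / |A| > 2/3: holds.
(b) |A ∩ B| < 12: fails.
(c) A ∩ B = ∅ (|A ∩ B| = 0): fails.

(a)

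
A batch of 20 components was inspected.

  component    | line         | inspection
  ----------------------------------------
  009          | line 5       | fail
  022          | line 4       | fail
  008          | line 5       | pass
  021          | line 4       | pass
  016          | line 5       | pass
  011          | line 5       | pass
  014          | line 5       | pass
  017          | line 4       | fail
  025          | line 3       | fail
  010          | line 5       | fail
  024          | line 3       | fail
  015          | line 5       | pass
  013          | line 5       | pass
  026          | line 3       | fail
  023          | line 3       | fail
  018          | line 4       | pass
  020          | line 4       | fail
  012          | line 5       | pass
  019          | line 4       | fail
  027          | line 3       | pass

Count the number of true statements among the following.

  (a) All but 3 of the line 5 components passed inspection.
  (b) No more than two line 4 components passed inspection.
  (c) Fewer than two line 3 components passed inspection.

2

(a) line 5: |A| = 9, |A ∩ B| = 7; needs |A ∖ B| = 3 — false.
(b) line 4: |A| = 6, |A ∩ B| = 2; needs |A ∩ B| ≤ 2 — true.
(c) line 3: |A| = 5, |A ∩ B| = 1; needs |A ∩ B| < 2 — true.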